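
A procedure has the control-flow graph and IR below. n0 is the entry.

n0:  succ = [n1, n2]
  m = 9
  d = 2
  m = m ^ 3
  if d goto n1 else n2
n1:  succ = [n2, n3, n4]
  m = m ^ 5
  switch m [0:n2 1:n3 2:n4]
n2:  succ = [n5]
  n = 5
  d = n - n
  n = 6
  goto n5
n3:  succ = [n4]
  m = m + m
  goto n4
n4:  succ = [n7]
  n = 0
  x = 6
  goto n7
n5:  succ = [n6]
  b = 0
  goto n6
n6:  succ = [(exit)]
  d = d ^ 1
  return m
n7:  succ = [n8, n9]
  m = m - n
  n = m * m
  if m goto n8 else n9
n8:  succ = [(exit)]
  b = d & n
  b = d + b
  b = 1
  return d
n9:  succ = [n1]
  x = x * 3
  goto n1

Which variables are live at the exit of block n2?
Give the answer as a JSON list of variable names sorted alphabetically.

Answer: ["d", "m"]

Derivation:
Block summaries:
  n0: {d,m} / ∅
  n1: {m} / {m}
  n2: {d,n} / ∅
  n3: {m} / {m}
  n4: {n,x} / ∅
  n5: {b} / ∅
  n6: {d} / {d,m}
  n7: {m,n} / {m,n}
  n8: {b} / {d,n}
  n9: {x} / {x}

Liveness:
  live n0: ∅→{d,m}
  live n1: {d,m}→{d,m}
  live n2: {m}→{d,m}
  live n3: {d,m}→{d,m}
  live n4: {d,m}→{d,m,n,x}
  live n5: {d,m}→{d,m}
  live n6: {d,m}→∅
  live n7: {d,m,n,x}→{d,m,n,x}
  live n8: {d,n}→∅
  live n9: {d,m,x}→{d,m}

live-out(n2) = ["d", "m"]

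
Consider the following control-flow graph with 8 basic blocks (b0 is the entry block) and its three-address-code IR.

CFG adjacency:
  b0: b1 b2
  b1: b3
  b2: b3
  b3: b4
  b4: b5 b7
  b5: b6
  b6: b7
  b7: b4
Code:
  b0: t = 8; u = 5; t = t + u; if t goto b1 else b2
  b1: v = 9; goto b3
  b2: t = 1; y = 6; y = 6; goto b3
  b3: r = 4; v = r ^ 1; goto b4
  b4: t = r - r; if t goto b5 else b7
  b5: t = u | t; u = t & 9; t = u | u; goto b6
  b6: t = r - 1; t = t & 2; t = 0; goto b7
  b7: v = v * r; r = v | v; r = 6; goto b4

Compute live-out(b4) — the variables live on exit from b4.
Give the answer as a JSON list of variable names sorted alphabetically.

Answer: ["r", "t", "u", "v"]

Analysis:
Per-block:
  b0: def={t,u} ue=∅
  b1: def={v} ue=∅
  b2: def={t,y} ue=∅
  b3: def={r,v} ue=∅
  b4: def={t} ue={r}
  b5: def={t,u} ue={t,u}
  b6: def={t} ue={r}
  b7: def={r,v} ue={r,v}

Live sets:
  b0 li=∅ lo={u}
  b1 li={u} lo={u}
  b2 li={u} lo={u}
  b3 li={u} lo={r,u,v}
  b4 li={r,u,v} lo={r,t,u,v}
  b5 li={r,t,u,v} lo={r,u,v}
  b6 li={r,u,v} lo={r,u,v}
  b7 li={r,u,v} lo={r,u,v}

live-out(b4) = ["r", "t", "u", "v"]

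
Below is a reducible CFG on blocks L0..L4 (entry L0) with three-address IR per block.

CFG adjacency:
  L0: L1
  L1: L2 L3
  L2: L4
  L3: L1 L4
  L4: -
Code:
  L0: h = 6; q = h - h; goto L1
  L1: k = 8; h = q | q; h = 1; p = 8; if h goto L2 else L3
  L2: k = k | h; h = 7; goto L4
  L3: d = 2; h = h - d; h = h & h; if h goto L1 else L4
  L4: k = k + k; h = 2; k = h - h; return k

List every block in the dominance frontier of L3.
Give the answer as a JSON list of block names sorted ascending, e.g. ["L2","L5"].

idom tree: L1←L0 L2←L1 L3←L1 L4←L1
Dom∩ at merges:
  L1: preds {L0,L3}: {L0} ∩ {L0,L1,L3} = {L0}; idom=L0
  L4: preds {L2,L3}: {L0,L1,L2} ∩ {L0,L1,L3} = {L0,L1}; idom=L1

DF derivation:
  join L1 pred L0: · stop@L0
  join L1 pred L3: L3→L1 stop@L0
  join L4 pred L2: L2 stop@L1
  join L4 pred L3: L3 stop@L1
  DF(L0)=∅
  DF(L1)={L1}
  DF(L2)={L4}
  DF(L3)={L1,L4}
  DF(L4)=∅

DF(L3) = ["L1", "L4"]

Answer: ["L1", "L4"]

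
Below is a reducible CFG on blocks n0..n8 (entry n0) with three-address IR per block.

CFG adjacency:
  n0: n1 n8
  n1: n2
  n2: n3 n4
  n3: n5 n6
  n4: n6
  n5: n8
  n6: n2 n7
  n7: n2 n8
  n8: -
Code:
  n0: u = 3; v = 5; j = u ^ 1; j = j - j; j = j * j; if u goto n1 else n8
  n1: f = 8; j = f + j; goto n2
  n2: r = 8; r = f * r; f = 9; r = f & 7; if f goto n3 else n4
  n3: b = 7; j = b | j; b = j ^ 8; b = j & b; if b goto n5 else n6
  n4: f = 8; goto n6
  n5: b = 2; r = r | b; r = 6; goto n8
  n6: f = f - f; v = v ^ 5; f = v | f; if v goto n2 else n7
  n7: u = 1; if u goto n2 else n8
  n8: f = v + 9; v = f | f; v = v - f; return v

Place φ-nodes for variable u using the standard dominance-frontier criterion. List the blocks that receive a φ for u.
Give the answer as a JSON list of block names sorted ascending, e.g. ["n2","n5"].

Answer: ["n2", "n8"]

Analysis:
idom tree: n1←n0 n2←n1 n3←n2 n4←n2 n5←n3 n6←n2 n7←n6 n8←n0
Dom at joins:
  n2: preds {n1,n6,n7}: {n0,n1} ∩ {n0,n1,n2,n6} ∩ {n0,n1,n2,n6,n7} = {n0,n1}; idom=n1
  n6: preds {n3,n4}: {n0,n1,n2,n3} ∩ {n0,n1,n2,n4} = {n0,n1,n2}; idom=n2
  n8: preds {n0,n5,n7}: {n0} ∩ {n0,n1,n2,n3,n5} ∩ {n0,n1,n2,n6,n7} = {n0}; idom=n0

Frontier:
  join n2 pred n1: · stop@n1
  join n2 pred n6: n6→n2 stop@n1
  join n2 pred n7: n7→n6→n2 stop@n1
  join n6 pred n3: n3 stop@n2
  join n6 pred n4: n4 stop@n2
  join n8 pred n0: · stop@n0
  join n8 pred n5: n5→n3→n2→n1 stop@n0
  join n8 pred n7: n7→n6→n2→n1 stop@n0
  n0: DF=∅
  n1: DF={n8}
  n2: DF={n2,n8}
  n3: DF={n6,n8}
  n4: DF={n6}
  n5: DF={n8}
  n6: DF={n2,n8}
  n7: DF={n2,n8}
  n8: DF=∅

φ for u: defs {n0,n7}
  DF⁺ = {n2,n8}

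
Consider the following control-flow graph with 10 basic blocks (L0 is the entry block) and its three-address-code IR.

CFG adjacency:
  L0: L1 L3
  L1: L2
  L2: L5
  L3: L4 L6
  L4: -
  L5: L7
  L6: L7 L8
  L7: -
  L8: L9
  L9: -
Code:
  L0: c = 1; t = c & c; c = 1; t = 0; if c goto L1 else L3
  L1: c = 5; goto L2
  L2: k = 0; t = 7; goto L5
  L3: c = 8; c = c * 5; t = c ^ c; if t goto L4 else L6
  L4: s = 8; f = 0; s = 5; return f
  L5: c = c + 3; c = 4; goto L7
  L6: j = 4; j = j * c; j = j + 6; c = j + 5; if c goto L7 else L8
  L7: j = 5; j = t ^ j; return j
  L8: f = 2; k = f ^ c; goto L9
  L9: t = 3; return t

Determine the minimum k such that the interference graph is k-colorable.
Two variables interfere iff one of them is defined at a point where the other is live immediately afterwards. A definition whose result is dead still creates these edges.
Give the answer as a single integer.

Per-block:
  L0 def {c,t} use ∅
  L1 def {c} use ∅
  L2 def {k,t} use ∅
  L3 def {c,t} use ∅
  L4 def {f,s} use ∅
  L5 def {c} use {c}
  L6 def {c,j} use {c}
  L7 def {j} use {t}
  L8 def {f,k} use {c}
  L9 def {t} use ∅

Live sets:
  L0 li=∅ lo=∅
  L1 li=∅ lo={c}
  L2 li={c} lo={c,t}
  L3 li=∅ lo={c,t}
  L4 li=∅ lo=∅
  L5 li={c,t} lo={t}
  L6 li={c,t} lo={c,t}
  L7 li={t} lo=∅
  L8 li={c} lo=∅
  L9 li=∅ lo=∅

Interfere edges:
  c: {f,j,k,t}
  f: {c,s}
  j: {c,t}
  k: {c}
  s: {f}
  t: {c,j}

Chromatic number:
  {c,j,t} pairwise interfere (3-clique) ⇒ χ ≥ 3
  3-colouring: r0={c,s}  r1={f,j,k}  r2={t}
  χ = 3

Answer: 3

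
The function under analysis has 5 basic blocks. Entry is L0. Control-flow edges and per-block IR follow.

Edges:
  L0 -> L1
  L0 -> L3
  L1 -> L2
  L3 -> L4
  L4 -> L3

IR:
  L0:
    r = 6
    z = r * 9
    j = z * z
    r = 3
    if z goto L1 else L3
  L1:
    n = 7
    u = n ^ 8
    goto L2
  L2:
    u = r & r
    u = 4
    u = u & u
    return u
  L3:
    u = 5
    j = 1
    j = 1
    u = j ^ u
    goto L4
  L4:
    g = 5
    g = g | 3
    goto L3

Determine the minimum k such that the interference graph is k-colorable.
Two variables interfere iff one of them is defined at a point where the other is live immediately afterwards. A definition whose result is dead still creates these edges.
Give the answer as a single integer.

Answer: 2

Analysis:
Per-block:
  L0: def={j,r,z} ue=∅
  L1: def={n,u} ue=∅
  L2: def={u} ue={r}
  L3: def={j,u} ue=∅
  L4: def={g} ue=∅

Live sets:
  L0: in=∅ out={r}
  L1: in={r} out={r}
  L2: in={r} out=∅
  L3: in=∅ out=∅
  L4: in=∅ out=∅

Interfere edges:
  g↔∅
  j↔{u,z}
  n↔{r}
  r↔{n,u,z}
  u↔{j,r}
  z↔{j,r}

Colouring:
  clique {j,u} ⇒ need ≥ 2
  2-colouring: c0={g,j,r}  c1={n,u,z}
  χ = 2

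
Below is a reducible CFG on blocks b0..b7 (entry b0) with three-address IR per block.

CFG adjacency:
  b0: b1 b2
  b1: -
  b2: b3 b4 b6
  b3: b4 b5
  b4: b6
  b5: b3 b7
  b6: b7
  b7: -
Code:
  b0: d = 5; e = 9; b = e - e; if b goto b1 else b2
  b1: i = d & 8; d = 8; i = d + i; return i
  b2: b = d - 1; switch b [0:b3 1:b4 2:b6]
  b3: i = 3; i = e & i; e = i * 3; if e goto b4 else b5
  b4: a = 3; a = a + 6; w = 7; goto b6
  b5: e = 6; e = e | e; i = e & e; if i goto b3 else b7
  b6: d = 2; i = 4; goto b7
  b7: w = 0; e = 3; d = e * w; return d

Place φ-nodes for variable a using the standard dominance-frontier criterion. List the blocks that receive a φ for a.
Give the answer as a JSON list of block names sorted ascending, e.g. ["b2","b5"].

idom tree: b1←b0 b2←b0 b3←b2 b4←b2 b5←b3 b6←b2 b7←b2
Dom∩ at merges:
  b3: preds {b2,b5}: {b0,b2} ∩ {b0,b2,b3,b5} = {b0,b2}; idom=b2
  b4: preds {b2,b3}: {b0,b2} ∩ {b0,b2,b3} = {b0,b2}; idom=b2
  b6: preds {b2,b4}: {b0,b2} ∩ {b0,b2,b4} = {b0,b2}; idom=b2
  b7: preds {b5,b6}: {b0,b2,b3,b5} ∩ {b0,b2,b6} = {b0,b2}; idom=b2

DF walk-up:
  b3←b2: walk · to b2
  b3←b5: walk b5→b3 to b2
  b4←b2: walk · to b2
  b4←b3: walk b3 to b2
  b6←b2: walk · to b2
  b6←b4: walk b4 to b2
  b7←b5: walk b5→b3 to b2
  b7←b6: walk b6 to b2
  b0: DF=∅
  b1: DF=∅
  b2: DF=∅
  b3: DF={b3,b4,b7}
  b4: DF={b6}
  b5: DF={b3,b7}
  b6: DF={b7}
  b7: DF=∅

φ for a: defs {b4}
  DF⁺ = {b6,b7}

Answer: ["b6", "b7"]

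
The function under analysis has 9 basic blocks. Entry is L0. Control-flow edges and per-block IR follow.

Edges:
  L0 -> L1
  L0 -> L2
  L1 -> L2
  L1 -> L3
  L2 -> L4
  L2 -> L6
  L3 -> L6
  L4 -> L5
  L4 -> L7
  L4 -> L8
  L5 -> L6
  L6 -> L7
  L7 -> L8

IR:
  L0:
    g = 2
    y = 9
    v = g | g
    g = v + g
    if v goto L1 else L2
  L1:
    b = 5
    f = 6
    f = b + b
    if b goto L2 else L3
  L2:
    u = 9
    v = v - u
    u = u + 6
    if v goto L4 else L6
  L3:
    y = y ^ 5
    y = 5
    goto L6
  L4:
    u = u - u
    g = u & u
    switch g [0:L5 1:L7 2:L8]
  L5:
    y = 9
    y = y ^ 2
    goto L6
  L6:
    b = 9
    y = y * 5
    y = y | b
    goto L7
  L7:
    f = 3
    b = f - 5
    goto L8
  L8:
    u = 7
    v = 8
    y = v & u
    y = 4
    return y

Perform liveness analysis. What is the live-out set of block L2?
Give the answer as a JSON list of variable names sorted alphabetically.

Answer: ["u", "y"]

Analysis:
Block summaries:
  L0 def {g,v,y} use ∅
  L1 def {b,f} use ∅
  L2 def {u,v} use {v}
  L3 def {y} use {y}
  L4 def {g,u} use {u}
  L5 def {y} use ∅
  L6 def {b,y} use {y}
  L7 def {b,f} use ∅
  L8 def {u,v,y} use ∅

Backward fixpoint:
  L0 li=∅ lo={v,y}
  L1 li={v,y} lo={v,y}
  L2 li={v,y} lo={u,y}
  L3 li={y} lo={y}
  L4 li={u} lo=∅
  L5 li=∅ lo={y}
  L6 li={y} lo=∅
  L7 li=∅ lo=∅
  L8 li=∅ lo=∅

live-out(L2) = ["u", "y"]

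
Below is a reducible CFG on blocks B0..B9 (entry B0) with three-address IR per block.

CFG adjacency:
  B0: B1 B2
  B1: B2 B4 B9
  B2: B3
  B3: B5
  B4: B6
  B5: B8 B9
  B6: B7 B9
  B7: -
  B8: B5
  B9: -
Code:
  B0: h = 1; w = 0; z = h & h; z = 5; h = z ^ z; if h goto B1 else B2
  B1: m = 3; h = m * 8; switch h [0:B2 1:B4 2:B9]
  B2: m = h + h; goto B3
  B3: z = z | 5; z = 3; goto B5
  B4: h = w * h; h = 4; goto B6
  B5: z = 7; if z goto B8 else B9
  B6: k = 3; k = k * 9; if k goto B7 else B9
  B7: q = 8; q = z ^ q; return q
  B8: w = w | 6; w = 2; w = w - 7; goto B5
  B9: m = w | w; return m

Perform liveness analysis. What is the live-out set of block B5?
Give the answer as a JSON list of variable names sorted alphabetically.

def/use:
  B0: def={h,w,z} ue=∅
  B1: def={h,m} ue=∅
  B2: def={m} ue={h}
  B3: def={z} ue={z}
  B4: def={h} ue={h,w}
  B5: def={z} ue=∅
  B6: def={k} ue=∅
  B7: def={q} ue={z}
  B8: def={w} ue={w}
  B9: def={m} ue={w}

Backward fixpoint:
  B0 li=∅ lo={h,w,z}
  B1 li={w,z} lo={h,w,z}
  B2 li={h,w,z} lo={w,z}
  B3 li={w,z} lo={w}
  B4 li={h,w,z} lo={w,z}
  B5 li={w} lo={w}
  B6 li={w,z} lo={w,z}
  B7 li={z} lo=∅
  B8 li={w} lo={w}
  B9 li={w} lo=∅

live-out(B5) = ["w"]

Answer: ["w"]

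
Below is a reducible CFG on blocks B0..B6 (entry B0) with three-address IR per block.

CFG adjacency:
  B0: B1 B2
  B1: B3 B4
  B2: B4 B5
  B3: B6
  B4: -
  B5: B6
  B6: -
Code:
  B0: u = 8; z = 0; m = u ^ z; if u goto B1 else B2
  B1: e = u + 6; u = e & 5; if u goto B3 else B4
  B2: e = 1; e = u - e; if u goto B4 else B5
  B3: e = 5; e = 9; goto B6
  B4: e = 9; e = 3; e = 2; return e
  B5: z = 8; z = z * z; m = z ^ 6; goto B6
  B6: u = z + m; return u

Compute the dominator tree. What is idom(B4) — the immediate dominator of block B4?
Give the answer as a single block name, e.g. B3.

Answer: B0

Working:
idom tree: B1←B0 B2←B0 B3←B1 B4←B0 B5←B2 B6←B0
Join-block Dom:
  B4: preds {B1,B2}: {B0,B1} ∩ {B0,B2} = {B0}; idom=B0
  B6: preds {B3,B5}: {B0,B1,B3} ∩ {B0,B2,B5} = {B0}; idom=B0

idom(B4) = B0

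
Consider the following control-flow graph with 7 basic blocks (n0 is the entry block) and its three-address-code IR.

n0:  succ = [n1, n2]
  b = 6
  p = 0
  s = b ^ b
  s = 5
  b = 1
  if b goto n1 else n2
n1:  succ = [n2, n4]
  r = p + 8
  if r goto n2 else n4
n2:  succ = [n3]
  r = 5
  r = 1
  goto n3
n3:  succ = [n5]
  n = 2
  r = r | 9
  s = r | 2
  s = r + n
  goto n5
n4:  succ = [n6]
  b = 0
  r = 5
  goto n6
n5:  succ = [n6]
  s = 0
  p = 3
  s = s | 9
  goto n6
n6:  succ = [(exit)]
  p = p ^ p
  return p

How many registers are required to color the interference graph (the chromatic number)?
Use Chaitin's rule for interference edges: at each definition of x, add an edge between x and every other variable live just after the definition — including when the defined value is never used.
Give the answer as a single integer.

Per-block:
  n0 def {b,p,s} use ∅
  n1 def {r} use {p}
  n2 def {r} use ∅
  n3 def {n,r,s} use {r}
  n4 def {b,r} use ∅
  n5 def {p,s} use ∅
  n6 def {p} use {p}

Liveness:
  live n0: ∅→{p}
  live n1: {p}→{p}
  live n2: ∅→{r}
  live n3: {r}→∅
  live n4: {p}→{p}
  live n5: ∅→{p}
  live n6: {p}→∅

Interfere edges:
  b — {p}
  n — {r,s}
  p — {b,r,s}
  r — {n,p,s}
  s — {n,p,r}

Registers:
  clique {n,r,s} ⇒ need ≥ 3
  3-colouring: R0={n,p}  R1={b,r}  R2={s}
  χ = 3

Answer: 3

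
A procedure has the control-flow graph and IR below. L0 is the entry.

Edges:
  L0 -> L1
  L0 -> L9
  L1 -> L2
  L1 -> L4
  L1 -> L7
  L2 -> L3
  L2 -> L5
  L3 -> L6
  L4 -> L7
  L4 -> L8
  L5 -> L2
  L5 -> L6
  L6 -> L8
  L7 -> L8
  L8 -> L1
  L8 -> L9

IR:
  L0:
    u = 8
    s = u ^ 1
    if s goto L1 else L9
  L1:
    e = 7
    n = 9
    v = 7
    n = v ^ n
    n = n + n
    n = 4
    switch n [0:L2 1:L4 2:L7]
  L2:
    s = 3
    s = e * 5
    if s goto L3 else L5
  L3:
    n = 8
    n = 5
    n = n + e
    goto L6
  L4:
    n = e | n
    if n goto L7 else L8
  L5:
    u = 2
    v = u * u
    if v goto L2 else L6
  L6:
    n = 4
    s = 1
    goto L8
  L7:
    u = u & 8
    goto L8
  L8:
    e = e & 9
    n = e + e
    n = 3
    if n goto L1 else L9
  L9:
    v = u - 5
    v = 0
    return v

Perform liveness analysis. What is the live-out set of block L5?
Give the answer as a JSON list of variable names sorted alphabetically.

Answer: ["e", "u"]

Analysis:
Block summaries:
  L0: {s,u} / ∅
  L1: {e,n,v} / ∅
  L2: {s} / {e}
  L3: {n} / {e}
  L4: {n} / {e,n}
  L5: {u,v} / ∅
  L6: {n,s} / ∅
  L7: {u} / {u}
  L8: {e,n} / {e}
  L9: {v} / {u}

Backward fixpoint:
  L0 li=∅ lo={u}
  L1 li={u} lo={e,n,u}
  L2 li={e,u} lo={e,u}
  L3 li={e,u} lo={e,u}
  L4 li={e,n,u} lo={e,u}
  L5 li={e} lo={e,u}
  L6 li={e,u} lo={e,u}
  L7 li={e,u} lo={e,u}
  L8 li={e,u} lo={u}
  L9 li={u} lo=∅

live-out(L5) = ["e", "u"]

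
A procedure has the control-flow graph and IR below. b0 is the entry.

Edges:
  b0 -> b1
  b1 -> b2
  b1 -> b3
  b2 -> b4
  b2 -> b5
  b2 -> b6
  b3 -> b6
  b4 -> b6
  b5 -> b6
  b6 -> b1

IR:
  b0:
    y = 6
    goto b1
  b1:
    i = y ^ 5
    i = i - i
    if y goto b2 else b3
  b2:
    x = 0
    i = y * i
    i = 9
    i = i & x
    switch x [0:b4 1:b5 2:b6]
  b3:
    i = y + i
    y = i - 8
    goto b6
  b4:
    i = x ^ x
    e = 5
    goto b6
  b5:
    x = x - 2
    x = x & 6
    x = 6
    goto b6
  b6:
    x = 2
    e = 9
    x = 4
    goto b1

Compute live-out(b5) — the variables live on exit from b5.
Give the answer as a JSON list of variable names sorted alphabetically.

Block summaries:
  b0 def {y} use ∅
  b1 def {i} use {y}
  b2 def {i,x} use {i,y}
  b3 def {i,y} use {i,y}
  b4 def {e,i} use {x}
  b5 def {x} use {x}
  b6 def {e,x} use ∅

Backward fixpoint:
  b0 li=∅ lo={y}
  b1 li={y} lo={i,y}
  b2 li={i,y} lo={x,y}
  b3 li={i,y} lo={y}
  b4 li={x,y} lo={y}
  b5 li={x,y} lo={y}
  b6 li={y} lo={y}

live-out(b5) = ["y"]

Answer: ["y"]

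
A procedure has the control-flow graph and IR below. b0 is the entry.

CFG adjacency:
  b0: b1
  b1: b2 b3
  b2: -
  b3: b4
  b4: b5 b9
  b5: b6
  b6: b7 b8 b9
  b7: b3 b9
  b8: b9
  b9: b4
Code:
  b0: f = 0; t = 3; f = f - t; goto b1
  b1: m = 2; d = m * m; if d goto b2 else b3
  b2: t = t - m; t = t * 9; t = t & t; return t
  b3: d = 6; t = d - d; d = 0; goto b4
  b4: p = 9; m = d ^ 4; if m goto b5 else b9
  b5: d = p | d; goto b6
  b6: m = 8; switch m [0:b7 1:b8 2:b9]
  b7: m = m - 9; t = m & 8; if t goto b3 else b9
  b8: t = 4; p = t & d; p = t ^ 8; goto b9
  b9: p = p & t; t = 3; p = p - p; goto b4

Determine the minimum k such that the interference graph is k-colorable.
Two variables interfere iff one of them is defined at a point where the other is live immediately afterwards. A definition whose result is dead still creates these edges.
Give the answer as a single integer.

Block summaries:
  b0: {f,t} / ∅
  b1: {d,m} / ∅
  b2: {t} / {m,t}
  b3: {d,t} / ∅
  b4: {m,p} / {d}
  b5: {d} / {d,p}
  b6: {m} / ∅
  b7: {m,t} / {m}
  b8: {p,t} / {d}
  b9: {p,t} / {p,t}

Liveness:
  b0: in=∅ out={t}
  b1: in={t} out={m,t}
  b2: in={m,t} out=∅
  b3: in=∅ out={d,t}
  b4: in={d,t} out={d,p,t}
  b5: in={d,p,t} out={d,p,t}
  b6: in={d,p,t} out={d,m,p,t}
  b7: in={d,m,p} out={d,p,t}
  b8: in={d} out={d,p,t}
  b9: in={d,p,t} out={d,t}

Interference:
  d — {m,p,t}
  f — {t}
  m — {d,p,t}
  p — {d,m,t}
  t — {d,f,m,p}

Chromatic number:
  lower bound: {d,m,p,t} mutually conflict ⇒ χ ≥ 4
  4-colouring: c0={t}  c1={d,f}  c2={m}  c3={p}
  χ = 4

Answer: 4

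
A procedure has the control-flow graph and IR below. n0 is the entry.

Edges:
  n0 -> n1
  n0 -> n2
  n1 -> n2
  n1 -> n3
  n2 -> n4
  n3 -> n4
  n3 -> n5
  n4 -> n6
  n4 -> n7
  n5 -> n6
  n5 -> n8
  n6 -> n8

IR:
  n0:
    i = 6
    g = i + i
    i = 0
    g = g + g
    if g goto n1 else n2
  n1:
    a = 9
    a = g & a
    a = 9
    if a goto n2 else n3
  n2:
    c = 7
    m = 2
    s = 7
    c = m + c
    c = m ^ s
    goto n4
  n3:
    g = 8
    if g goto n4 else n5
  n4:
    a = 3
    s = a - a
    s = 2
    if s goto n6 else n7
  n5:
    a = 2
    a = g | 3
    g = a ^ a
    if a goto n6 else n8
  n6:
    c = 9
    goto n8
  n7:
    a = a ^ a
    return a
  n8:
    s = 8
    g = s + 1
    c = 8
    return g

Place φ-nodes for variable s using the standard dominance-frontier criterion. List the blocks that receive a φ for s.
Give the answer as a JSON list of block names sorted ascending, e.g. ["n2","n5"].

Answer: ["n4", "n6", "n8"]

Working:
idom tree: n1←n0 n2←n0 n3←n1 n4←n0 n5←n3 n6←n0 n7←n4 n8←n0
Join-block Dom:
  n2: preds {n0,n1}: {n0} ∩ {n0,n1} = {n0}; idom=n0
  n4: preds {n2,n3}: {n0,n2} ∩ {n0,n1,n3} = {n0}; idom=n0
  n6: preds {n4,n5}: {n0,n4} ∩ {n0,n1,n3,n5} = {n0}; idom=n0
  n8: preds {n5,n6}: {n0,n1,n3,n5} ∩ {n0,n6} = {n0}; idom=n0

DF walk-up:
  n2←n0: walk · to n0
  n2←n1: walk n1 to n0
  n4←n2: walk n2 to n0
  n4←n3: walk n3→n1 to n0
  n6←n4: walk n4 to n0
  n6←n5: walk n5→n3→n1 to n0
  n8←n5: walk n5→n3→n1 to n0
  n8←n6: walk n6 to n0
  n0 → ∅
  n1 → {n2,n4,n6,n8}
  n2 → {n4}
  n3 → {n4,n6,n8}
  n4 → {n6}
  n5 → {n6,n8}
  n6 → {n8}
  n7 → ∅
  n8 → ∅

φ for s: defs {n2,n4,n8}
  DF⁺ = {n4,n6,n8}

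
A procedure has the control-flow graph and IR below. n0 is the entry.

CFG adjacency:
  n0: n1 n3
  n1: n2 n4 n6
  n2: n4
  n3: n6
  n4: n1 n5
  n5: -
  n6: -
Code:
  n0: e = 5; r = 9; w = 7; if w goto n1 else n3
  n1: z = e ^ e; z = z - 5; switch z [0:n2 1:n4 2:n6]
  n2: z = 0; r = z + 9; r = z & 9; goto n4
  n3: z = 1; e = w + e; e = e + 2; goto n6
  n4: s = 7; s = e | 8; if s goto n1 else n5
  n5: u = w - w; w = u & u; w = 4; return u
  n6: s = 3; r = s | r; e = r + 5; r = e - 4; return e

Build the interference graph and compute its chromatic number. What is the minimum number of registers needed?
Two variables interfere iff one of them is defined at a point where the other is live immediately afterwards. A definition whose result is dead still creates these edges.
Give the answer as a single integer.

Answer: 4

Analysis:
Block summaries:
  n0: def={e,r,w} ue=∅
  n1: def={z} ue={e}
  n2: def={r,z} ue=∅
  n3: def={e,z} ue={e,w}
  n4: def={s} ue={e}
  n5: def={u,w} ue={w}
  n6: def={e,r,s} ue={r}

Liveness:
  n0: in=∅ out={e,r,w}
  n1: in={e,r,w} out={e,r,w}
  n2: in={e,w} out={e,r,w}
  n3: in={e,r,w} out={r}
  n4: in={e,r,w} out={e,r,w}
  n5: in={w} out=∅
  n6: in={r} out=∅

Interference:
  e — {r,s,w,z}
  r — {e,s,w,z}
  s — {e,r,w}
  u — {w}
  w — {e,r,s,u,z}
  z — {e,r,w}

Colouring:
  lower bound: {e,r,s,w} mutually conflict ⇒ χ ≥ 4
  4-colouring: c0={w}  c1={e,u}  c2={r}  c3={s,z}
  χ = 4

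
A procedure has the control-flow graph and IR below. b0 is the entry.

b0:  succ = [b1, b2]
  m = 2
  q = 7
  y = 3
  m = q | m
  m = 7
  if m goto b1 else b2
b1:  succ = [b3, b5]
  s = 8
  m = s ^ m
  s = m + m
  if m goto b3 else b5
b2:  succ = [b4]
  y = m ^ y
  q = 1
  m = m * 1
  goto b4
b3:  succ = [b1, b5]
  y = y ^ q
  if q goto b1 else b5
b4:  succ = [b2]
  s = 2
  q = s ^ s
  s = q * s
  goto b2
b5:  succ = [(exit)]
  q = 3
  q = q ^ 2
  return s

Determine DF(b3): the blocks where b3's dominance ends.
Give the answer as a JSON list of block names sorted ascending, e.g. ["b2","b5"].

Answer: ["b1", "b5"]

Derivation:
idom tree: b1←b0 b2←b0 b3←b1 b4←b2 b5←b1
Dom at joins:
  b1: preds {b0,b3}: {b0} ∩ {b0,b1,b3} = {b0}; idom=b0
  b2: preds {b0,b4}: {b0} ∩ {b0,b2,b4} = {b0}; idom=b0
  b5: preds {b1,b3}: {b0,b1} ∩ {b0,b1,b3} = {b0,b1}; idom=b1

Frontier:
  join b1 pred b0: · stop@b0
  join b1 pred b3: b3→b1 stop@b0
  join b2 pred b0: · stop@b0
  join b2 pred b4: b4→b2 stop@b0
  join b5 pred b1: · stop@b1
  join b5 pred b3: b3 stop@b1
  b0: DF=∅
  b1: DF={b1}
  b2: DF={b2}
  b3: DF={b1,b5}
  b4: DF={b2}
  b5: DF=∅

DF(b3) = ["b1", "b5"]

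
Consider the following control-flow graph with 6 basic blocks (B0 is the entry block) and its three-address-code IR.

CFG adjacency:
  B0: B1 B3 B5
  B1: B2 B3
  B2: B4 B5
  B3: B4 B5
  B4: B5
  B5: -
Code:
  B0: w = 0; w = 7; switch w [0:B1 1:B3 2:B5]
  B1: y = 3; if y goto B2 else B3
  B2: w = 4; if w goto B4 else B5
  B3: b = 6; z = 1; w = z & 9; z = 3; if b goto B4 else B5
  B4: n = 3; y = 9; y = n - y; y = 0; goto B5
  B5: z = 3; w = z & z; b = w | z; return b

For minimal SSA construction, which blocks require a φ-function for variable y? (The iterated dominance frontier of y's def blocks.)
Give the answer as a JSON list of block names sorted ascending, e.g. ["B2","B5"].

idom tree: B1←B0 B2←B1 B3←B0 B4←B0 B5←B0
Dom∩ at merges:
  B3: preds {B0,B1}: {B0} ∩ {B0,B1} = {B0}; idom=B0
  B4: preds {B2,B3}: {B0,B1,B2} ∩ {B0,B3} = {B0}; idom=B0
  B5: preds {B0,B2,B3,B4}: {B0} ∩ {B0,B1,B2} ∩ {B0,B3} ∩ {B0,B4} = {B0}; idom=B0

DF derivation:
  B3←B0: walk · to B0
  B3←B1: walk B1 to B0
  B4←B2: walk B2→B1 to B0
  B4←B3: walk B3 to B0
  B5←B0: walk · to B0
  B5←B2: walk B2→B1 to B0
  B5←B3: walk B3 to B0
  B5←B4: walk B4 to B0
  DF(B0)=∅
  DF(B1)={B3,B4,B5}
  DF(B2)={B4,B5}
  DF(B3)={B4,B5}
  DF(B4)={B5}
  DF(B5)=∅

φ for y: defs {B1,B4}
  DF⁺ = {B3,B4,B5}

Answer: ["B3", "B4", "B5"]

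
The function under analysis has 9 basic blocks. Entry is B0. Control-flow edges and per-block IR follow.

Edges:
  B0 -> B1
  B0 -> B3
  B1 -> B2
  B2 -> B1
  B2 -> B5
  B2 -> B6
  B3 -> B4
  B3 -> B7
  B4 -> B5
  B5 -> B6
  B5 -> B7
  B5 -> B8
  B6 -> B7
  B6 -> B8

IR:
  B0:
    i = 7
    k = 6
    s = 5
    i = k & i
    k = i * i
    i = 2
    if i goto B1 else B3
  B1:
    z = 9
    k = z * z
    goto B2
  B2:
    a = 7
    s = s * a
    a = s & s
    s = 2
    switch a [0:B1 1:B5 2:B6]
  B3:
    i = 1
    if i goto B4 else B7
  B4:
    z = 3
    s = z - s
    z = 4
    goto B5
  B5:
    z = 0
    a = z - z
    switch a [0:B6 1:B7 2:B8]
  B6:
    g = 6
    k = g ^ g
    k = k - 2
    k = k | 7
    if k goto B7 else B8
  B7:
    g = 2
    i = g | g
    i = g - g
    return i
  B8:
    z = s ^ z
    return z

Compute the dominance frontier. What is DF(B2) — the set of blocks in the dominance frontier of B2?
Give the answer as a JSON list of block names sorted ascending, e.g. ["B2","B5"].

Answer: ["B1", "B5", "B6"]

Analysis:
idom tree: B1←B0 B2←B1 B3←B0 B4←B3 B5←B0 B6←B0 B7←B0 B8←B0
Dom at joins:
  B1: preds {B0,B2}: {B0} ∩ {B0,B1,B2} = {B0}; idom=B0
  B5: preds {B2,B4}: {B0,B1,B2} ∩ {B0,B3,B4} = {B0}; idom=B0
  B6: preds {B2,B5}: {B0,B1,B2} ∩ {B0,B5} = {B0}; idom=B0
  B7: preds {B3,B5,B6}: {B0,B3} ∩ {B0,B5} ∩ {B0,B6} = {B0}; idom=B0
  B8: preds {B5,B6}: {B0,B5} ∩ {B0,B6} = {B0}; idom=B0

DF walk-up:
  B1←B0: walk · to B0
  B1←B2: walk B2→B1 to B0
  B5←B2: walk B2→B1 to B0
  B5←B4: walk B4→B3 to B0
  B6←B2: walk B2→B1 to B0
  B6←B5: walk B5 to B0
  B7←B3: walk B3 to B0
  B7←B5: walk B5 to B0
  B7←B6: walk B6 to B0
  B8←B5: walk B5 to B0
  B8←B6: walk B6 to B0
  B0: DF=∅
  B1: DF={B1,B5,B6}
  B2: DF={B1,B5,B6}
  B3: DF={B5,B7}
  B4: DF={B5}
  B5: DF={B6,B7,B8}
  B6: DF={B7,B8}
  B7: DF=∅
  B8: DF=∅

DF(B2) = ["B1", "B5", "B6"]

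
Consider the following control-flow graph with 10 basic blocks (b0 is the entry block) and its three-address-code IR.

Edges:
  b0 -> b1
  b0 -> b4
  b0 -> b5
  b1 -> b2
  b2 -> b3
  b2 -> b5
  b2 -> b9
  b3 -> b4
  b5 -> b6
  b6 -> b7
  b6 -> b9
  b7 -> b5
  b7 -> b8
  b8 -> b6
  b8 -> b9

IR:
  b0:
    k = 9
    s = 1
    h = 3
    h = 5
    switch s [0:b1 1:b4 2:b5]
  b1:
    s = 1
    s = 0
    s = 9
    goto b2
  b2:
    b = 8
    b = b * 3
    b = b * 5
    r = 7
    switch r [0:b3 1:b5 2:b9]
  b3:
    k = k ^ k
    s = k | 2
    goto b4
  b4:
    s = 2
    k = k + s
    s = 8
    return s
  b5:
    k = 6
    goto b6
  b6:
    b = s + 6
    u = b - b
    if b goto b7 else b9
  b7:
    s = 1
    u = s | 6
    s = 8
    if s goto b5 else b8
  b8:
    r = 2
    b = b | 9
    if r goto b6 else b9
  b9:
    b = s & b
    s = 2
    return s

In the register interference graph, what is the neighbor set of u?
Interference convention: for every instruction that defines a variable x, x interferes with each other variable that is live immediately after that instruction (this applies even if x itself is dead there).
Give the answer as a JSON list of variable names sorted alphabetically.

Answer: ["b", "s"]

Derivation:
Block summaries:
  b0: def={h,k,s} ue=∅
  b1: def={s} ue=∅
  b2: def={b,r} ue=∅
  b3: def={k,s} ue={k}
  b4: def={k,s} ue={k}
  b5: def={k} ue=∅
  b6: def={b,u} ue={s}
  b7: def={s,u} ue=∅
  b8: def={b,r} ue={b}
  b9: def={b,s} ue={b,s}

Backward fixpoint:
  b0 li=∅ lo={k,s}
  b1 li={k} lo={k,s}
  b2 li={k,s} lo={b,k,s}
  b3 li={k} lo={k}
  b4 li={k} lo=∅
  b5 li={s} lo={s}
  b6 li={s} lo={b,s}
  b7 li={b} lo={b,s}
  b8 li={b,s} lo={b,s}
  b9 li={b,s} lo=∅

Interference:
  b: {k,r,s,u}
  h: {k,s}
  k: {b,h,r,s}
  r: {b,k,s}
  s: {b,h,k,r,u}
  u: {b,s}

N(u) = ["b", "s"]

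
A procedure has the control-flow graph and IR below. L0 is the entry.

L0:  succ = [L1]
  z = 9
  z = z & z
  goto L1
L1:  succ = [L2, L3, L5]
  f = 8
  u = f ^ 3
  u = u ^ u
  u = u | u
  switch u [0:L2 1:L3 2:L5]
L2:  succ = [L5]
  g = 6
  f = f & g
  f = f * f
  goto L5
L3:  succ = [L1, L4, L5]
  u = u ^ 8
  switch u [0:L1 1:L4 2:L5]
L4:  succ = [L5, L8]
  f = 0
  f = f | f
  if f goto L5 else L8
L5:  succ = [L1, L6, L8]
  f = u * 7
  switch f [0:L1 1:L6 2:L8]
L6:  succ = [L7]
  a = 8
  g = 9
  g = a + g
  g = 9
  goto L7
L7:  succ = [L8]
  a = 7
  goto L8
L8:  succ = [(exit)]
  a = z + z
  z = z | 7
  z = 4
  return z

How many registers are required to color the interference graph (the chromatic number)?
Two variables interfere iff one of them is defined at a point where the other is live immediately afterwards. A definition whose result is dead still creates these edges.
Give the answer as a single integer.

Answer: 4

Working:
Block summaries:
  L0: def={z} ue=∅
  L1: def={f,u} ue=∅
  L2: def={f,g} ue={f}
  L3: def={u} ue={u}
  L4: def={f} ue=∅
  L5: def={f} ue={u}
  L6: def={a,g} ue=∅
  L7: def={a} ue=∅
  L8: def={a,z} ue={z}

Backward fixpoint:
  live L0: ∅→{z}
  live L1: {z}→{f,u,z}
  live L2: {f,u,z}→{u,z}
  live L3: {u,z}→{u,z}
  live L4: {u,z}→{u,z}
  live L5: {u,z}→{z}
  live L6: {z}→{z}
  live L7: {z}→{z}
  live L8: {z}→∅

Conflict graph:
  a — {g,z}
  f — {g,u,z}
  g — {a,f,u,z}
  u — {f,g,z}
  z — {a,f,g,u}

Colouring:
  {f,g,u,z} pairwise interfere (4-clique) ⇒ χ ≥ 4
  4-colouring: r0={g}  r1={z}  r2={a,f}  r3={u}
  χ = 4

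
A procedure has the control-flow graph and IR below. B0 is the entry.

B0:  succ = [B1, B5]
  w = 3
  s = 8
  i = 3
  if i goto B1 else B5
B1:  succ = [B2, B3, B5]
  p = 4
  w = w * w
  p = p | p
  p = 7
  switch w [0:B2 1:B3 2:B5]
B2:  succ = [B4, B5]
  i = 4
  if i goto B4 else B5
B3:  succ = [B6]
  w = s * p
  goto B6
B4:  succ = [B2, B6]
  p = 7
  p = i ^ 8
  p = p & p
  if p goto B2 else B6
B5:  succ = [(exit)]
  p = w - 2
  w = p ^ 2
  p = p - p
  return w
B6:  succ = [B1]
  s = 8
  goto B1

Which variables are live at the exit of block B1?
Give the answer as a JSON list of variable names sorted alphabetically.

Answer: ["p", "s", "w"]

Derivation:
Block summaries:
  B0: {i,s,w} / ∅
  B1: {p,w} / {w}
  B2: {i} / ∅
  B3: {w} / {p,s}
  B4: {p} / {i}
  B5: {p,w} / {w}
  B6: {s} / ∅

Liveness:
  live B0: ∅→{s,w}
  live B1: {s,w}→{p,s,w}
  live B2: {w}→{i,w}
  live B3: {p,s}→{w}
  live B4: {i,w}→{w}
  live B5: {w}→∅
  live B6: {w}→{s,w}

live-out(B1) = ["p", "s", "w"]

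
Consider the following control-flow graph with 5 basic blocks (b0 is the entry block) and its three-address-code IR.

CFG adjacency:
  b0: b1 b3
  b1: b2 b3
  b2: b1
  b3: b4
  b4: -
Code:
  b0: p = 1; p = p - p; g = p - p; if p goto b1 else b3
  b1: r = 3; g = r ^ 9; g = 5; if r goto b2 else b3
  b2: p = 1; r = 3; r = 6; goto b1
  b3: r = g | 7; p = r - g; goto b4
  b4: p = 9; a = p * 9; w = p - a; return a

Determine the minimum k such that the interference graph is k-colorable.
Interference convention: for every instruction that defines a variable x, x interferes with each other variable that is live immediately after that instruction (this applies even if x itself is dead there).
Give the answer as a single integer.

Answer: 2

Analysis:
Per-block:
  b0: {g,p} / ∅
  b1: {g,r} / ∅
  b2: {p,r} / ∅
  b3: {p,r} / {g}
  b4: {a,p,w} / ∅

Backward fixpoint:
  b0 li=∅ lo={g}
  b1 li=∅ lo={g}
  b2 li=∅ lo=∅
  b3 li={g} lo=∅
  b4 li=∅ lo=∅

Conflict graph:
  a: {p,w}
  g: {p,r}
  p: {a,g}
  r: {g}
  w: {a}

Chromatic number:
  clique {a,p} ⇒ need ≥ 2
  assign a→R0 g→R0 p→R1 r→R1 w→R1 — no edge inside a register ⇒ χ ≤ 2
  χ = 2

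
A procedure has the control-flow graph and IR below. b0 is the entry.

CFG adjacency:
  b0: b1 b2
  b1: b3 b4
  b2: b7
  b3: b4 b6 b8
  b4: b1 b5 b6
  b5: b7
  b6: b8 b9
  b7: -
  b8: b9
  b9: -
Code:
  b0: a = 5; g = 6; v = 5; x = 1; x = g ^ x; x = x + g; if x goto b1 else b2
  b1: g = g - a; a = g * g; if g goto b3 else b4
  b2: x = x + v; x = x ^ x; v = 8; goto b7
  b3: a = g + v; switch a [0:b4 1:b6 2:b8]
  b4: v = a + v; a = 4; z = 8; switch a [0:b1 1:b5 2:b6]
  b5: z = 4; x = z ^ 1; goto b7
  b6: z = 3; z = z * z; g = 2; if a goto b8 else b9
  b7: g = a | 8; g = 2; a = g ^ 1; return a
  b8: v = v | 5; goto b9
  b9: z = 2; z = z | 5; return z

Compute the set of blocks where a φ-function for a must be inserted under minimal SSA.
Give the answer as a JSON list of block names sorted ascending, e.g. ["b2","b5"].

idom tree: b1←b0 b2←b0 b3←b1 b4←b1 b5←b4 b6←b1 b7←b0 b8←b1 b9←b1
Join-block Dom:
  b1: preds {b0,b4}: {b0} ∩ {b0,b1,b4} = {b0}; idom=b0
  b4: preds {b1,b3}: {b0,b1} ∩ {b0,b1,b3} = {b0,b1}; idom=b1
  b6: preds {b3,b4}: {b0,b1,b3} ∩ {b0,b1,b4} = {b0,b1}; idom=b1
  b7: preds {b2,b5}: {b0,b2} ∩ {b0,b1,b4,b5} = {b0}; idom=b0
  b8: preds {b3,b6}: {b0,b1,b3} ∩ {b0,b1,b6} = {b0,b1}; idom=b1
  b9: preds {b6,b8}: {b0,b1,b6} ∩ {b0,b1,b8} = {b0,b1}; idom=b1

DF derivation:
  b1←b0: walk · to b0
  b1←b4: walk b4→b1 to b0
  b4←b1: walk · to b1
  b4←b3: walk b3 to b1
  b6←b3: walk b3 to b1
  b6←b4: walk b4 to b1
  b7←b2: walk b2 to b0
  b7←b5: walk b5→b4→b1 to b0
  b8←b3: walk b3 to b1
  b8←b6: walk b6 to b1
  b9←b6: walk b6 to b1
  b9←b8: walk b8 to b1
  b0: DF=∅
  b1: DF={b1,b7}
  b2: DF={b7}
  b3: DF={b4,b6,b8}
  b4: DF={b1,b6,b7}
  b5: DF={b7}
  b6: DF={b8,b9}
  b7: DF=∅
  b8: DF={b9}
  b9: DF=∅

φ for a: defs {b0,b1,b3,b4,b7}
  DF⁺ = {b1,b4,b6,b7,b8,b9}

Answer: ["b1", "b4", "b6", "b7", "b8", "b9"]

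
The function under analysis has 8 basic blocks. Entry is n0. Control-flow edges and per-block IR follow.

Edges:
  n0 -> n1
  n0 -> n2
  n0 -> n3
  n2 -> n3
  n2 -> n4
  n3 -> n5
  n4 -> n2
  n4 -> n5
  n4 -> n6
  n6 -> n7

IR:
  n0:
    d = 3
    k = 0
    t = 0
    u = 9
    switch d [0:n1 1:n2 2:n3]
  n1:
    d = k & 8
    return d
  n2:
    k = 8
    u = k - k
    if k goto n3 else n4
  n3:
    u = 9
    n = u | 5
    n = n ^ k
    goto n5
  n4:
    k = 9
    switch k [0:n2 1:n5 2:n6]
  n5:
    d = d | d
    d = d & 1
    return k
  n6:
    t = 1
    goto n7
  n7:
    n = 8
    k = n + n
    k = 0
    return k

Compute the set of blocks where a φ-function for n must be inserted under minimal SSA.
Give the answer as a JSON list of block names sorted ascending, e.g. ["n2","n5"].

Answer: ["n5"]

Working:
idom tree: n1←n0 n2←n0 n3←n0 n4←n2 n5←n0 n6←n4 n7←n6
Join-block Dom:
  n2: preds {n0,n4}: {n0} ∩ {n0,n2,n4} = {n0}; idom=n0
  n3: preds {n0,n2}: {n0} ∩ {n0,n2} = {n0}; idom=n0
  n5: preds {n3,n4}: {n0,n3} ∩ {n0,n2,n4} = {n0}; idom=n0

DF walk-up:
  join n2 pred n0: · stop@n0
  join n2 pred n4: n4→n2 stop@n0
  join n3 pred n0: · stop@n0
  join n3 pred n2: n2 stop@n0
  join n5 pred n3: n3 stop@n0
  join n5 pred n4: n4→n2 stop@n0
  n0: DF=∅
  n1: DF=∅
  n2: DF={n2,n3,n5}
  n3: DF={n5}
  n4: DF={n2,n5}
  n5: DF=∅
  n6: DF=∅
  n7: DF=∅

φ for n: defs {n3,n7}
  DF⁺ = {n5}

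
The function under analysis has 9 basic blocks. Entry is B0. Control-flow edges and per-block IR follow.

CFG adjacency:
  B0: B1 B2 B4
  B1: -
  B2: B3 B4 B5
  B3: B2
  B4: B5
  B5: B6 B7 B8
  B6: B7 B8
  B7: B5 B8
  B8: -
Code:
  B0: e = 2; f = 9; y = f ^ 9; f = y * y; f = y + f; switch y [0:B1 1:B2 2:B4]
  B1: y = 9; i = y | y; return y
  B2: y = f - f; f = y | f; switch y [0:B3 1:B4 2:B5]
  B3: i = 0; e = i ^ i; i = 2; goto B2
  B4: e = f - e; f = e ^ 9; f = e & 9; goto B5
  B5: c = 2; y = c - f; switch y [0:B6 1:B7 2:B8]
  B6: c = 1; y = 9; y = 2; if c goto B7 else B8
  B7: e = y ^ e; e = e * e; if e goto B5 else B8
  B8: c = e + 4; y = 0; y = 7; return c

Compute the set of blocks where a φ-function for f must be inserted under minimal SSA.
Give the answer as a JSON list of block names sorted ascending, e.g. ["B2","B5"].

idom tree: B1←B0 B2←B0 B3←B2 B4←B0 B5←B0 B6←B5 B7←B5 B8←B5
Dom∩ at merges:
  B2: preds {B0,B3}: {B0} ∩ {B0,B2,B3} = {B0}; idom=B0
  B4: preds {B0,B2}: {B0} ∩ {B0,B2} = {B0}; idom=B0
  B5: preds {B2,B4,B7}: {B0,B2} ∩ {B0,B4} ∩ {B0,B5,B7} = {B0}; idom=B0
  B7: preds {B5,B6}: {B0,B5} ∩ {B0,B5,B6} = {B0,B5}; idom=B5
  B8: preds {B5,B6,B7}: {B0,B5} ∩ {B0,B5,B6} ∩ {B0,B5,B7} = {B0,B5}; idom=B5

Frontier:
  join B2 pred B0: · stop@B0
  join B2 pred B3: B3→B2 stop@B0
  join B4 pred B0: · stop@B0
  join B4 pred B2: B2 stop@B0
  join B5 pred B2: B2 stop@B0
  join B5 pred B4: B4 stop@B0
  join B5 pred B7: B7→B5 stop@B0
  join B7 pred B5: · stop@B5
  join B7 pred B6: B6 stop@B5
  join B8 pred B5: · stop@B5
  join B8 pred B6: B6 stop@B5
  join B8 pred B7: B7 stop@B5
  DF(B0)=∅
  DF(B1)=∅
  DF(B2)={B2,B4,B5}
  DF(B3)={B2}
  DF(B4)={B5}
  DF(B5)={B5}
  DF(B6)={B7,B8}
  DF(B7)={B5,B8}
  DF(B8)=∅

φ for f: defs {B0,B2,B4}
  DF⁺ = {B2,B4,B5}

Answer: ["B2", "B4", "B5"]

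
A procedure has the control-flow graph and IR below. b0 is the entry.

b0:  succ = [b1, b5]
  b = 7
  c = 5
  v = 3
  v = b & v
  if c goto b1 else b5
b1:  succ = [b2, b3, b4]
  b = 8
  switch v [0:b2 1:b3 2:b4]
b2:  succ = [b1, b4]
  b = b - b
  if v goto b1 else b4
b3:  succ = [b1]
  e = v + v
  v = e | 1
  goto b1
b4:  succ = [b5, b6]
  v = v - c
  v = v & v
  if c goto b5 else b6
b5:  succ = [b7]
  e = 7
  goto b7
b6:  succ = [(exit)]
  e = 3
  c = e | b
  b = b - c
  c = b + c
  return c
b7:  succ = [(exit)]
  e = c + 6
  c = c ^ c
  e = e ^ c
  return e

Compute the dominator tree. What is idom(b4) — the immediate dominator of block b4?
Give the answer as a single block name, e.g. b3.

idom tree: b1←b0 b2←b1 b3←b1 b4←b1 b5←b0 b6←b4 b7←b5
Dom at joins:
  b1: preds {b0,b2,b3}: {b0} ∩ {b0,b1,b2} ∩ {b0,b1,b3} = {b0}; idom=b0
  b4: preds {b1,b2}: {b0,b1} ∩ {b0,b1,b2} = {b0,b1}; idom=b1
  b5: preds {b0,b4}: {b0} ∩ {b0,b1,b4} = {b0}; idom=b0

idom(b4) = b1

Answer: b1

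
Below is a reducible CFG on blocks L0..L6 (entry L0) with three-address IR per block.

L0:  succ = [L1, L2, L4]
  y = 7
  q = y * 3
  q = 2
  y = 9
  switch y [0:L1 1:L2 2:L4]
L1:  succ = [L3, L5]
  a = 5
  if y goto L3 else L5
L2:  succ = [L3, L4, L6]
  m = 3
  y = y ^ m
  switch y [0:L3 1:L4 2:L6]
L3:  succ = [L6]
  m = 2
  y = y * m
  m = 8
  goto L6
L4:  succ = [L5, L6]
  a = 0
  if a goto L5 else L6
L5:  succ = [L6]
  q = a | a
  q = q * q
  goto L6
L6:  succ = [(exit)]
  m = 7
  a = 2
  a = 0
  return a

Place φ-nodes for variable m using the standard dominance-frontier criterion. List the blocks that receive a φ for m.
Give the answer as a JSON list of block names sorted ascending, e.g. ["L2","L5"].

idom tree: L1←L0 L2←L0 L3←L0 L4←L0 L5←L0 L6←L0
Join-block Dom:
  L3: preds {L1,L2}: {L0,L1} ∩ {L0,L2} = {L0}; idom=L0
  L4: preds {L0,L2}: {L0} ∩ {L0,L2} = {L0}; idom=L0
  L5: preds {L1,L4}: {L0,L1} ∩ {L0,L4} = {L0}; idom=L0
  L6: preds {L2,L3,L4,L5}: {L0,L2} ∩ {L0,L3} ∩ {L0,L4} ∩ {L0,L5} = {L0}; idom=L0

DF derivation:
  L3←L1: walk L1 to L0
  L3←L2: walk L2 to L0
  L4←L0: walk · to L0
  L4←L2: walk L2 to L0
  L5←L1: walk L1 to L0
  L5←L4: walk L4 to L0
  L6←L2: walk L2 to L0
  L6←L3: walk L3 to L0
  L6←L4: walk L4 to L0
  L6←L5: walk L5 to L0
  L0: DF=∅
  L1: DF={L3,L5}
  L2: DF={L3,L4,L6}
  L3: DF={L6}
  L4: DF={L5,L6}
  L5: DF={L6}
  L6: DF=∅

φ for m: defs {L2,L3,L6}
  DF⁺ = {L3,L4,L5,L6}

Answer: ["L3", "L4", "L5", "L6"]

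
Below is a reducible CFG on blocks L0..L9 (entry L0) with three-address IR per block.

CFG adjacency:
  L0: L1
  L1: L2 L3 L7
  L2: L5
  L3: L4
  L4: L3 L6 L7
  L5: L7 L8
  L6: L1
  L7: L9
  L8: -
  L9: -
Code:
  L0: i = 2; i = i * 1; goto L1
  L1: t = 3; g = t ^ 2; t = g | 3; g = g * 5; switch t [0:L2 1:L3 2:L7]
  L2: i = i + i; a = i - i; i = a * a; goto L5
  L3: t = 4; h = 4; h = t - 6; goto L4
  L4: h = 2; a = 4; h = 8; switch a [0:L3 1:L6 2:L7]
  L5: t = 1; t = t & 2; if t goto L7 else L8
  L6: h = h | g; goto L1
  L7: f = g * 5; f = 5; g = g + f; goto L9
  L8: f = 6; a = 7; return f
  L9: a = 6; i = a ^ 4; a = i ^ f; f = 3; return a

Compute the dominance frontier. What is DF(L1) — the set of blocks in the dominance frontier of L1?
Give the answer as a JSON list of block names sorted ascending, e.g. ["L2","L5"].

idom tree: L1←L0 L2←L1 L3←L1 L4←L3 L5←L2 L6←L4 L7←L1 L8←L5 L9←L7
Dom∩ at merges:
  L1: preds {L0,L6}: {L0} ∩ {L0,L1,L3,L4,L6} = {L0}; idom=L0
  L3: preds {L1,L4}: {L0,L1} ∩ {L0,L1,L3,L4} = {L0,L1}; idom=L1
  L7: preds {L1,L4,L5}: {L0,L1} ∩ {L0,L1,L3,L4} ∩ {L0,L1,L2,L5} = {L0,L1}; idom=L1

DF walk-up:
  L1←L0: walk · to L0
  L1←L6: walk L6→L4→L3→L1 to L0
  L3←L1: walk · to L1
  L3←L4: walk L4→L3 to L1
  L7←L1: walk · to L1
  L7←L4: walk L4→L3 to L1
  L7←L5: walk L5→L2 to L1
  L0: DF=∅
  L1: DF={L1}
  L2: DF={L7}
  L3: DF={L1,L3,L7}
  L4: DF={L1,L3,L7}
  L5: DF={L7}
  L6: DF={L1}
  L7: DF=∅
  L8: DF=∅
  L9: DF=∅

DF(L1) = ["L1"]

Answer: ["L1"]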